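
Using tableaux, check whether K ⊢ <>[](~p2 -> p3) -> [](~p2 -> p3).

No, not valid

Tableau for the negation ~(<>[](~p2 -> p3) -> [](~p2 -> p3)):
1. ~(<>[](~p2 -> p3) -> [](~p2 -> p3)), w0
2. <>[](~p2 -> p3), w0   [~->-rule on 1]
3. ~[](~p2 -> p3), w0   [~->-rule on 1]
4. [](~p2 -> p3), w1   [<>-rule on 2: fresh world w1, w0Rw1]
5. ~(~p2 -> p3), w2   [~[]-rule on 3: fresh world w2, w0Rw2]
6. ~p2, w2   [~->-rule on 5]
7. ~p3, w2   [~->-rule on 5]
Accessibility: w0Rw1, w0Rw2
The negation has an open branch (countermodel exists).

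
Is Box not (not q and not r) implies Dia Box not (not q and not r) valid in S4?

Tableau for the negation not (Box not (not q and not r) implies Dia Box not (not q and not r)):
1. not (Box not (not q and not r) implies Dia Box not (not q and not r)), 0
2. Box not (not q and not r), 0
3. not Dia Box not (not q and not r), 0
4. not (not q and not r), 0
5. not Box not (not q and not r), 0
6. r, 0
7. not q and not r, 1
8. not q, 1
9. not r, 1
10. not (not q and not r), 1
11. not Box not (not q and not r), 1
12. r, 1
Accessibility: 0R0, 0R1, 1R1
Branch closes: r and not r both at 1.
Every branch of the negation's tableau closes; the branch above is one of them.

Valid in S4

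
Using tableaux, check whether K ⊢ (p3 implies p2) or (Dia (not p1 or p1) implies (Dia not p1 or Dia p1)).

Yes, valid

Tableau for the negation not ((p3 implies p2) or (Dia (not p1 or p1) implies (Dia not p1 or Dia p1))):
1. not ((p3 implies p2) or (Dia (not p1 or p1) implies (Dia not p1 or Dia p1))), w0
2. not (p3 implies p2), w0
3. not (Dia (not p1 or p1) implies (Dia not p1 or Dia p1)), w0
4. p3, w0
5. not p2, w0
6. Dia (not p1 or p1), w0
7. not (Dia not p1 or Dia p1), w0
8. not Dia not p1, w0
9. not Dia p1, w0
10. not p1 or p1, w1
11. p1, w1
12. not p1, w1
Accessibility: w0Rw1
Branch closes: p1 and not p1 both at w1.
Every branch of the negation's tableau closes; the branch above is one of them.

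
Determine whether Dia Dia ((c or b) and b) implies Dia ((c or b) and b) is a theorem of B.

Tableau for the negation not (Dia Dia ((c or b) and b) implies Dia ((c or b) and b)):
1. not (Dia Dia ((c or b) and b) implies Dia ((c or b) and b)), w0
2. Dia Dia ((c or b) and b), w0
3. not Dia ((c or b) and b), w0
4. not ((c or b) and b), w0
5. not b, w0
6. Dia ((c or b) and b), w1
7. not ((c or b) and b), w1
8. not b, w1
9. (c or b) and b, w2
10. c or b, w2
11. b, w2
Accessibility: w0Rw0, w0Rw1, w1Rw0, w1Rw1, w1Rw2, w2Rw1, w2Rw2
The negation has an open branch (countermodel exists).

Invalid (countermodel exists)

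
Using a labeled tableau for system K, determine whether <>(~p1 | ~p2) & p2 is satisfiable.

Satisfiable (open branch found)

1. <>(~p1 | ~p2) & p2, u
2. <>(~p1 | ~p2), u
3. p2, u
4. ~p1 | ~p2, v
5. ~p2, v
Accessibility: uRv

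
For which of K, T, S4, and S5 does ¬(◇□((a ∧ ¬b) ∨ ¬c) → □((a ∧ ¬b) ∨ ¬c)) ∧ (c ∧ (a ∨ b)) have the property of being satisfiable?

K, T, S4

S5-tableau for the formula:
1. ¬(◇□((a ∧ ¬b) ∨ ¬c) → □((a ∧ ¬b) ∨ ¬c)) ∧ (c ∧ (a ∨ b)), u
2. ¬(◇□((a ∧ ¬b) ∨ ¬c) → □((a ∧ ¬b) ∨ ¬c)), u
3. c ∧ (a ∨ b), u
4. ◇□((a ∧ ¬b) ∨ ¬c), u
5. ¬□((a ∧ ¬b) ∨ ¬c), u
6. c, u
7. a ∨ b, u
8. a, u
9. □((a ∧ ¬b) ∨ ¬c), v
10. (a ∧ ¬b) ∨ ¬c, u
11. (a ∧ ¬b) ∨ ¬c, v
12. a ∧ ¬b, u
13. ¬b, u
14. a ∧ ¬b, v
15. a, v
16. ¬b, v
17. ¬((a ∧ ¬b) ∨ ¬c), w
18. ¬(a ∧ ¬b), w
19. c, w
20. (a ∧ ¬b) ∨ ¬c, w
21. b, w
22. a ∧ ¬b, w
23. a, w
24. ¬b, w
Accessibility: uRu, uRv, uRw, vRu, vRv, vRw, wRu, wRv, wRw
Branch closes: b and ¬b both at w.
Every branch closes (one shown): unsatisfiable in S5.
S4-tableau for the formula:
1. ¬(◇□((a ∧ ¬b) ∨ ¬c) → □((a ∧ ¬b) ∨ ¬c)) ∧ (c ∧ (a ∨ b)), u
2. ¬(◇□((a ∧ ¬b) ∨ ¬c) → □((a ∧ ¬b) ∨ ¬c)), u
3. c ∧ (a ∨ b), u
4. ◇□((a ∧ ¬b) ∨ ¬c), u
5. ¬□((a ∧ ¬b) ∨ ¬c), u
6. c, u
7. a ∨ b, u
8. b, u
9. □((a ∧ ¬b) ∨ ¬c), v
10. (a ∧ ¬b) ∨ ¬c, v
11. ¬c, v
12. ¬((a ∧ ¬b) ∨ ¬c), w
13. ¬(a ∧ ¬b), w
14. c, w
15. b, w
Accessibility: uRu, uRv, uRw, vRv, wRw
Complete open branch: satisfiable in S4, hence also in K, T (this S4-model is also a K-model and a T-model).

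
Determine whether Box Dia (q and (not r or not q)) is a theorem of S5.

Tableau for the negation not Box Dia (q and (not r or not q)):
1. not Box Dia (q and (not r or not q)), u
2. not Dia (q and (not r or not q)), v   [neg-Box-rule on 1: fresh world v, uRv]
3. not (q and (not r or not q)), u   [neg-Dia-rule on 2 via vRu]
4. not (q and (not r or not q)), v   [neg-Dia-rule on 2 via vRv]
5. not (not r or not q), u   [neg-and-rule on 3 (branches; this branch)]
6. r, u   [neg-or-rule on 5]
7. q, u   [neg-or-rule on 5]
8. not (not r or not q), v   [neg-and-rule on 4 (branches; this branch)]
9. r, v   [neg-or-rule on 8]
10. q, v   [neg-or-rule on 8]
Accessibility: uRu, uRv, vRu, vRv
The negation has an open branch (countermodel exists).

Not valid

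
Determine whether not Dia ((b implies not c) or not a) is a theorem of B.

Tableau for the negation Dia ((b implies not c) or not a):
1. Dia ((b implies not c) or not a), 0
2. (b implies not c) or not a, 1
3. not a, 1
Accessibility: 0R0, 0R1, 1R0, 1R1
The negation has an open branch (countermodel exists).

Not valid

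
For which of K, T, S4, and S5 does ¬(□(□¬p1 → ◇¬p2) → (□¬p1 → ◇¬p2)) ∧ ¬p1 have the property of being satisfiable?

T-tableau for the formula:
1. ¬(□(□¬p1 → ◇¬p2) → (□¬p1 → ◇¬p2)) ∧ ¬p1, u
2. ¬(□(□¬p1 → ◇¬p2) → (□¬p1 → ◇¬p2)), u
3. ¬p1, u
4. □(□¬p1 → ◇¬p2), u
5. ¬(□¬p1 → ◇¬p2), u
6. □¬p1, u
7. ¬◇¬p2, u
8. □¬p1 → ◇¬p2, u
9. p2, u
10. ◇¬p2, u
11. ¬p2, v
12. □¬p1 → ◇¬p2, v
13. ¬p1, v
14. p2, v
Accessibility: uRu, uRv, vRv
Branch closes: p2 and ¬p2 both at v.
Every branch closes (one shown): unsatisfiable in T, hence also in S4, S5 (every S4/S5-frame is a T-frame).
K-tableau for the formula:
1. ¬(□(□¬p1 → ◇¬p2) → (□¬p1 → ◇¬p2)) ∧ ¬p1, u
2. ¬(□(□¬p1 → ◇¬p2) → (□¬p1 → ◇¬p2)), u
3. ¬p1, u
4. □(□¬p1 → ◇¬p2), u
5. ¬(□¬p1 → ◇¬p2), u
6. □¬p1, u
7. ¬◇¬p2, u
Complete open branch: satisfiable in K.

K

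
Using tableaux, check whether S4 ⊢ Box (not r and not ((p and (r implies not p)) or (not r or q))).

Not valid

Tableau for the negation not Box (not r and not ((p and (r implies not p)) or (not r or q))):
1. not Box (not r and not ((p and (r implies not p)) or (not r or q))), w0
2. not (not r and not ((p and (r implies not p)) or (not r or q))), w1   [neg-Box-rule on 1: fresh world w1, w0Rw1]
3. (p and (r implies not p)) or (not r or q), w1   [neg-and-rule on 2 (branches; this branch)]
4. not r or q, w1   [or-rule on 3 (branches; this branch)]
5. q, w1   [or-rule on 4 (branches; this branch)]
Accessibility: w0Rw0, w0Rw1, w1Rw1
The negation has an open branch (countermodel exists).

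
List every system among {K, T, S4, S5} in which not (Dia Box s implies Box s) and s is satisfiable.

S4-tableau for the formula:
1. not (Dia Box s implies Box s) and s, w0
2. not (Dia Box s implies Box s), w0
3. s, w0
4. Dia Box s, w0
5. not Box s, w0
6. Box s, w1
7. s, w1
8. not s, w2
Accessibility: w0Rw0, w0Rw1, w0Rw2, w1Rw1, w2Rw2
Complete open branch: satisfiable in S4, hence also in K, T (this S4-model is also a K-model and a T-model).
S5-tableau for the formula:
1. not (Dia Box s implies Box s) and s, w0
2. not (Dia Box s implies Box s), w0
3. s, w0
4. Dia Box s, w0
5. not Box s, w0
6. Box s, w1
7. s, w1
8. not s, w2
9. s, w2
Accessibility: w0Rw0, w0Rw1, w0Rw2, w1Rw0, w1Rw1, w1Rw2, w2Rw0, w2Rw1, w2Rw2
Branch closes: s and not s both at w2.
Every branch closes (one shown): unsatisfiable in S5.

K, T, S4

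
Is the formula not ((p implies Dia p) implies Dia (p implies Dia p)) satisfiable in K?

1. not ((p implies Dia p) implies Dia (p implies Dia p)), u
2. p implies Dia p, u
3. not Dia (p implies Dia p), u
4. Dia p, u
5. p, v
6. not (p implies Dia p), v
7. not Dia p, v
Accessibility: uRv

Satisfiable (open branch found)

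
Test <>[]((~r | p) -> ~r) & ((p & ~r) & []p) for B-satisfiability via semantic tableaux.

1. <>[]((~r | p) -> ~r) & ((p & ~r) & []p), 0
2. <>[]((~r | p) -> ~r), 0
3. (p & ~r) & []p, 0
4. p & ~r, 0
5. []p, 0
6. p, 0
7. ~r, 0
8. []((~r | p) -> ~r), 1
9. p, 1
10. (~r | p) -> ~r, 0
11. (~r | p) -> ~r, 1
12. ~r, 1
Accessibility: 0R0, 0R1, 1R0, 1R1

Satisfiable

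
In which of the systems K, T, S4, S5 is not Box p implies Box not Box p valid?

S5

S4-tableau for the negation not (not Box p implies Box not Box p):
1. not (not Box p implies Box not Box p), 0
2. not Box p, 0   [neg-implies-rule on 1]
3. not Box not Box p, 0   [neg-implies-rule on 1]
4. not p, 1   [neg-Box-rule on 2: fresh world 1, 0R1]
5. Box p, 2   [neg-Box-rule on 3: fresh world 2, 0R2]
6. p, 2   [Box-rule on 5 via 2R2]
Accessibility: 0R0, 0R1, 0R2, 1R1, 2R2
Complete open branch: countermodel on an S4-frame, so not valid in S4, nor in K, T (the same frame is also a K-frame and a T-frame).
S5-tableau for the negation not (not Box p implies Box not Box p):
1. not (not Box p implies Box not Box p), 0
2. not Box p, 0   [neg-implies-rule on 1]
3. not Box not Box p, 0   [neg-implies-rule on 1]
4. not p, 1   [neg-Box-rule on 2: fresh world 1, 0R1]
5. Box p, 2   [neg-Box-rule on 3: fresh world 2, 0R2]
6. p, 0   [Box-rule on 5 via 2R0]
7. p, 1   [Box-rule on 5 via 2R1]
Accessibility: 0R0, 0R1, 0R2, 1R0, 1R1, 1R2, 2R0, 2R1, 2R2
Branch closes: p and not p both at 1.
Every branch closes (one shown): valid in S5.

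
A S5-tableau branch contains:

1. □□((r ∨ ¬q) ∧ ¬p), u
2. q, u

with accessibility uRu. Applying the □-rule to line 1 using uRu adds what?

□((r ∨ ¬q) ∧ ¬p), u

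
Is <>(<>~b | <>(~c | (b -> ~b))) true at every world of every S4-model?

Not valid

Tableau for the negation ~<>(<>~b | <>(~c | (b -> ~b))):
1. ~<>(<>~b | <>(~c | (b -> ~b))), w0
2. ~(<>~b | <>(~c | (b -> ~b))), w0   [~<>-rule on 1 via w0Rw0]
3. ~<>~b, w0   [~|-rule on 2]
4. ~<>(~c | (b -> ~b)), w0   [~|-rule on 2]
5. b, w0   [~<>-rule on 3 via w0Rw0]
6. ~(~c | (b -> ~b)), w0   [~<>-rule on 4 via w0Rw0]
7. c, w0   [~|-rule on 6]
8. ~(b -> ~b), w0   [~|-rule on 6]
Accessibility: w0Rw0
The negation has an open branch (countermodel exists).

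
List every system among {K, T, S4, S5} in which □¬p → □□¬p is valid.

S4, S5

T-tableau for the negation ¬(□¬p → □□¬p):
1. ¬(□¬p → □□¬p), 0
2. □¬p, 0
3. ¬□□¬p, 0
4. ¬p, 0
5. ¬□¬p, 1
6. ¬p, 1
7. p, 2
Accessibility: 0R0, 0R1, 1R1, 1R2, 2R2
Complete open branch: countermodel on a T-frame, so not valid in T, nor in K (the same frame is also a K-frame).
S4-tableau for the negation ¬(□¬p → □□¬p):
1. ¬(□¬p → □□¬p), 0
2. □¬p, 0
3. ¬□□¬p, 0
4. ¬p, 0
5. ¬□¬p, 1
6. ¬p, 1
7. p, 2
8. ¬p, 2
Accessibility: 0R0, 0R1, 0R2, 1R1, 1R2, 2R2
Branch closes: p and ¬p both at 2.
Every branch closes (one shown): valid in S4, hence also in S5 (every theorem of S4 is a theorem of S5).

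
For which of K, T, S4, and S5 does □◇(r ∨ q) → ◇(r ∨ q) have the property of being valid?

T, S4, S5

K-tableau for the negation ¬(□◇(r ∨ q) → ◇(r ∨ q)):
1. ¬(□◇(r ∨ q) → ◇(r ∨ q)), u
2. □◇(r ∨ q), u   [¬→-rule on 1]
3. ¬◇(r ∨ q), u   [¬→-rule on 1]
Complete open branch: countermodel on a K-frame, so not valid in K.
T-tableau for the negation ¬(□◇(r ∨ q) → ◇(r ∨ q)):
1. ¬(□◇(r ∨ q) → ◇(r ∨ q)), u
2. □◇(r ∨ q), u   [¬→-rule on 1]
3. ¬◇(r ∨ q), u   [¬→-rule on 1]
4. ◇(r ∨ q), u   [□-rule on 2 via uRu]
5. ¬(r ∨ q), u   [¬◇-rule on 3 via uRu]
6. ¬r, u   [¬∨-rule on 5]
7. ¬q, u   [¬∨-rule on 5]
8. r ∨ q, v   [◇-rule on 4: fresh world v, uRv]
9. ◇(r ∨ q), v   [□-rule on 2 via uRv]
10. ¬(r ∨ q), v   [¬◇-rule on 3 via uRv]
11. ¬r, v   [¬∨-rule on 10]
12. ¬q, v   [¬∨-rule on 10]
13. q, v   [∨-rule on 8 (branches; this branch)]
Accessibility: uRu, uRv, vRv
Branch closes: q and ¬q both at v.
Every branch closes (one shown): valid in T, hence also in S4, S5 (every theorem of T is a theorem of S4 and S5).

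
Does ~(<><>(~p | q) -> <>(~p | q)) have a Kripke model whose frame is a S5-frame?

1. ~(<><>(~p | q) -> <>(~p | q)), 0
2. <><>(~p | q), 0
3. ~<>(~p | q), 0
4. ~(~p | q), 0
5. p, 0
6. ~q, 0
7. <>(~p | q), 1
8. ~(~p | q), 1
9. p, 1
10. ~q, 1
11. ~p | q, 2
12. ~(~p | q), 2
13. p, 2
14. ~q, 2
15. q, 2
Accessibility: 0R0, 0R1, 0R2, 1R0, 1R1, 1R2, 2R0, 2R1, 2R2
Branch closes: q and ~q both at 2.
Every branch closes; the branch above is one of them.

Unsatisfiable (every branch closes)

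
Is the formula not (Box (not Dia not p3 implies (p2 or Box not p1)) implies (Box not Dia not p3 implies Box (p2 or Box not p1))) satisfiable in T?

Unsatisfiable

1. not (Box (not Dia not p3 implies (p2 or Box not p1)) implies (Box not Dia not p3 implies Box (p2 or Box not p1))), w0
2. Box (not Dia not p3 implies (p2 or Box not p1)), w0
3. not (Box not Dia not p3 implies Box (p2 or Box not p1)), w0
4. Box not Dia not p3, w0
5. not Box (p2 or Box not p1), w0
6. not Dia not p3 implies (p2 or Box not p1), w0
7. not Dia not p3, w0
8. p3, w0
9. p2 or Box not p1, w0
10. Box not p1, w0
11. not p1, w0
12. not (p2 or Box not p1), w1
13. not p2, w1
14. not Box not p1, w1
15. not Dia not p3 implies (p2 or Box not p1), w1
16. not Dia not p3, w1
17. p3, w1
18. not p1, w1
19. Dia not p3, w1
20. p1, w2
21. p3, w2
22. not p3, w3
23. p3, w3
Accessibility: w0Rw0, w0Rw1, w1Rw1, w1Rw2, w1Rw3, w2Rw2, w3Rw3
Branch closes: p3 and not p3 both at w3.
All branches of the tableau close; one closing branch shown above.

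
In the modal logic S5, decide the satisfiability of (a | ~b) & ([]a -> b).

Satisfiable (open branch found)

1. (a | ~b) & ([]a -> b), 0
2. a | ~b, 0
3. []a -> b, 0
4. ~b, 0
5. ~[]a, 0
6. ~a, 1
Accessibility: 0R0, 0R1, 1R0, 1R1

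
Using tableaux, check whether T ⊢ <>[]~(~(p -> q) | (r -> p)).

Tableau for the negation ~<>[]~(~(p -> q) | (r -> p)):
1. ~<>[]~(~(p -> q) | (r -> p)), w0
2. ~[]~(~(p -> q) | (r -> p)), w0
3. ~(p -> q) | (r -> p), w1
4. ~[]~(~(p -> q) | (r -> p)), w1
5. r -> p, w1
6. p, w1
7. ~(p -> q) | (r -> p), w2
8. r -> p, w2
9. p, w2
Accessibility: w0Rw0, w0Rw1, w1Rw1, w1Rw2, w2Rw2
The negation has an open branch (countermodel exists).

No, not valid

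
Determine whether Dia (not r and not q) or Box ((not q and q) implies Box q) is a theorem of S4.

Valid in S4

Tableau for the negation not (Dia (not r and not q) or Box ((not q and q) implies Box q)):
1. not (Dia (not r and not q) or Box ((not q and q) implies Box q)), u
2. not Dia (not r and not q), u   [neg-or-rule on 1]
3. not Box ((not q and q) implies Box q), u   [neg-or-rule on 1]
4. not (not r and not q), u   [neg-Dia-rule on 2 via uRu]
5. q, u   [neg-and-rule on 4 (branches; this branch)]
6. not ((not q and q) implies Box q), v   [neg-Box-rule on 3: fresh world v, uRv]
7. not q and q, v   [neg-implies-rule on 6]
8. not Box q, v   [neg-implies-rule on 6]
9. not q, v   [and-rule on 7]
10. q, v   [and-rule on 7]
Accessibility: uRu, uRv, vRv
Branch closes: q and not q both at v.
Every branch of the negation's tableau closes; the branch above is one of them.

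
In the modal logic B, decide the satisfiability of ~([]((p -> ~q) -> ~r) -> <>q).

Yes, satisfiable

1. ~([]((p -> ~q) -> ~r) -> <>q), u
2. []((p -> ~q) -> ~r), u   [~->-rule on 1]
3. ~<>q, u   [~->-rule on 1]
4. (p -> ~q) -> ~r, u   [[]-rule on 2 via uRu]
5. ~q, u   [~<>-rule on 3 via uRu]
6. ~r, u   [->-rule on 4 (branches; this branch)]
Accessibility: uRu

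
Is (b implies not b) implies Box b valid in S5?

Tableau for the negation not ((b implies not b) implies Box b):
1. not ((b implies not b) implies Box b), w0
2. b implies not b, w0   [neg-implies-rule on 1]
3. not Box b, w0   [neg-implies-rule on 1]
4. not b, w0   [implies-rule on 2 (branches; this branch)]
5. not b, w1   [neg-Box-rule on 3: fresh world w1, w0Rw1]
Accessibility: w0Rw0, w0Rw1, w1Rw0, w1Rw1
The negation has an open branch (countermodel exists).

Invalid (countermodel exists)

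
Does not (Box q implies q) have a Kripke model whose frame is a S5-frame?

1. not (Box q implies q), u
2. Box q, u
3. not q, u
4. q, u
Accessibility: uRu
Branch closes: q and not q both at u.
Every branch closes; the branch above is one of them.

Unsatisfiable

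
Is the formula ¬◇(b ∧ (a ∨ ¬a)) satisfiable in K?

Yes, satisfiable

1. ¬◇(b ∧ (a ∨ ¬a)), 0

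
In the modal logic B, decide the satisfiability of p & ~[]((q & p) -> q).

Unsatisfiable (every branch closes)

1. p & ~[]((q & p) -> q), 0
2. p, 0
3. ~[]((q & p) -> q), 0
4. ~((q & p) -> q), 1
5. q & p, 1
6. ~q, 1
7. q, 1
8. p, 1
Accessibility: 0R0, 0R1, 1R0, 1R1
Branch closes: q and ~q both at 1.
(One branch shown.) All branches close.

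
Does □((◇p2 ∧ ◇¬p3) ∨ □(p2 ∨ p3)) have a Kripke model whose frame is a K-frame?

1. □((◇p2 ∧ ◇¬p3) ∨ □(p2 ∨ p3)), 0

Satisfiable (open branch found)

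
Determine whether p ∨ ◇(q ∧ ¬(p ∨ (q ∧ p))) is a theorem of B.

Tableau for the negation ¬(p ∨ ◇(q ∧ ¬(p ∨ (q ∧ p)))):
1. ¬(p ∨ ◇(q ∧ ¬(p ∨ (q ∧ p)))), w0
2. ¬p, w0
3. ¬◇(q ∧ ¬(p ∨ (q ∧ p))), w0
4. ¬(q ∧ ¬(p ∨ (q ∧ p))), w0
5. ¬q, w0
Accessibility: w0Rw0
The negation has an open branch (countermodel exists).

Invalid (countermodel exists)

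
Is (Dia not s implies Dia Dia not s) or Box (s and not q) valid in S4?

Valid

Tableau for the negation not ((Dia not s implies Dia Dia not s) or Box (s and not q)):
1. not ((Dia not s implies Dia Dia not s) or Box (s and not q)), 0
2. not (Dia not s implies Dia Dia not s), 0   [neg-or-rule on 1]
3. not Box (s and not q), 0   [neg-or-rule on 1]
4. Dia not s, 0   [neg-implies-rule on 2]
5. not Dia Dia not s, 0   [neg-implies-rule on 2]
6. not Dia not s, 0   [neg-Dia-rule on 5 via 0R0]
7. s, 0   [neg-Dia-rule on 6 via 0R0]
8. not (s and not q), 1   [neg-Box-rule on 3: fresh world 1, 0R1]
9. not Dia not s, 1   [neg-Dia-rule on 5 via 0R1]
10. s, 1   [neg-Dia-rule on 6 via 0R1]
11. q, 1   [neg-and-rule on 8 (branches; this branch)]
12. not s, 2   [Dia-rule on 4: fresh world 2, 0R2]
13. not Dia not s, 2   [neg-Dia-rule on 5 via 0R2]
14. s, 2   [neg-Dia-rule on 6 via 0R2]
Accessibility: 0R0, 0R1, 0R2, 1R1, 2R2
Branch closes: s and not s both at 2.
All branches of the negation close; one closing branch shown above.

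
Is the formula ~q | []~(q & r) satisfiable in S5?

1. ~q | []~(q & r), w0
2. []~(q & r), w0
3. ~(q & r), w0
4. ~r, w0
Accessibility: w0Rw0

Satisfiable (open branch found)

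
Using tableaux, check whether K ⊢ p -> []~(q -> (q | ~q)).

Tableau for the negation ~(p -> []~(q -> (q | ~q))):
1. ~(p -> []~(q -> (q | ~q))), w0
2. p, w0
3. ~[]~(q -> (q | ~q)), w0
4. q -> (q | ~q), w1
5. q | ~q, w1
6. ~q, w1
Accessibility: w0Rw1
The negation has an open branch (countermodel exists).

No, not valid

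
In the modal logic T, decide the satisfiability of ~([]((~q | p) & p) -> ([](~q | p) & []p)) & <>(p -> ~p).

Unsatisfiable (every branch closes)

1. ~([]((~q | p) & p) -> ([](~q | p) & []p)) & <>(p -> ~p), w0
2. ~([]((~q | p) & p) -> ([](~q | p) & []p)), w0
3. <>(p -> ~p), w0
4. []((~q | p) & p), w0
5. ~([](~q | p) & []p), w0
6. (~q | p) & p, w0
7. ~q | p, w0
8. p, w0
9. ~[]p, w0
10. p -> ~p, w1
11. (~q | p) & p, w1
12. ~q | p, w1
13. p, w1
14. ~p, w1
Accessibility: w0Rw0, w0Rw1, w1Rw1
Branch closes: p and ~p both at w1.
Every branch closes; the branch above is one of them.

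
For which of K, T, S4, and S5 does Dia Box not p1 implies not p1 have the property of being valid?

S5

S5-tableau for the negation not (Dia Box not p1 implies not p1):
1. not (Dia Box not p1 implies not p1), 0
2. Dia Box not p1, 0
3. p1, 0
4. Box not p1, 1
5. not p1, 0
Accessibility: 0R0, 0R1, 1R0, 1R1
Branch closes: p1 and not p1 both at 0.
Every branch closes (one shown): valid in S5.
S4-tableau for the negation not (Dia Box not p1 implies not p1):
1. not (Dia Box not p1 implies not p1), 0
2. Dia Box not p1, 0
3. p1, 0
4. Box not p1, 1
5. not p1, 1
Accessibility: 0R0, 0R1, 1R1
Complete open branch: countermodel on an S4-frame, so not valid in S4, nor in K, T (the same frame is also a K-frame and a T-frame).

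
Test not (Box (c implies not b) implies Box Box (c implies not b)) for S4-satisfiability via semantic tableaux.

Unsatisfiable (every branch closes)

1. not (Box (c implies not b) implies Box Box (c implies not b)), 0
2. Box (c implies not b), 0
3. not Box Box (c implies not b), 0
4. c implies not b, 0
5. not b, 0
6. not Box (c implies not b), 1
7. c implies not b, 1
8. not b, 1
9. not (c implies not b), 2
10. c, 2
11. b, 2
12. c implies not b, 2
13. not b, 2
Accessibility: 0R0, 0R1, 0R2, 1R1, 1R2, 2R2
Branch closes: b and not b both at 2.
All branches of the tableau close; one closing branch shown above.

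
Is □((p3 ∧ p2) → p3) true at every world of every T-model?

Tableau for the negation ¬□((p3 ∧ p2) → p3):
1. ¬□((p3 ∧ p2) → p3), w0
2. ¬((p3 ∧ p2) → p3), w1
3. p3 ∧ p2, w1
4. ¬p3, w1
5. p3, w1
6. p2, w1
Accessibility: w0Rw0, w0Rw1, w1Rw1
Branch closes: p3 and ¬p3 both at w1.
All branches of the negation close; one closing branch shown above.

Valid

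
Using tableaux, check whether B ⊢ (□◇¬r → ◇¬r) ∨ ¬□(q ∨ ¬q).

Tableau for the negation ¬((□◇¬r → ◇¬r) ∨ ¬□(q ∨ ¬q)):
1. ¬((□◇¬r → ◇¬r) ∨ ¬□(q ∨ ¬q)), 0
2. ¬(□◇¬r → ◇¬r), 0   [¬∨-rule on 1]
3. □(q ∨ ¬q), 0   [¬∨-rule on 1]
4. □◇¬r, 0   [¬→-rule on 2]
5. ¬◇¬r, 0   [¬→-rule on 2]
6. q ∨ ¬q, 0   [□-rule on 3 via 0R0]
7. ◇¬r, 0   [□-rule on 4 via 0R0]
8. r, 0   [¬◇-rule on 5 via 0R0]
9. ¬q, 0   [∨-rule on 6 (branches; this branch)]
10. ¬r, 1   [◇-rule on 7: fresh world 1, 0R1]
11. q ∨ ¬q, 1   [□-rule on 3 via 0R1]
12. ◇¬r, 1   [□-rule on 4 via 0R1]
13. r, 1   [¬◇-rule on 5 via 0R1]
Accessibility: 0R0, 0R1, 1R0, 1R1
Branch closes: r and ¬r both at 1.
All branches of the negation close; one closing branch shown above.

Valid in B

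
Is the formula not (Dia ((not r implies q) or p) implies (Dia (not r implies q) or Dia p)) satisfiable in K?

Unsatisfiable

1. not (Dia ((not r implies q) or p) implies (Dia (not r implies q) or Dia p)), u
2. Dia ((not r implies q) or p), u
3. not (Dia (not r implies q) or Dia p), u
4. not Dia (not r implies q), u
5. not Dia p, u
6. (not r implies q) or p, v
7. not (not r implies q), v
8. not r, v
9. not q, v
10. not p, v
11. not r implies q, v
12. q, v
Accessibility: uRv
Branch closes: q and not q both at v.
Every branch closes; the branch above is one of them.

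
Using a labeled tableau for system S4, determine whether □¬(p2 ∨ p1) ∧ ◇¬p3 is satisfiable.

Yes, satisfiable

1. □¬(p2 ∨ p1) ∧ ◇¬p3, w0
2. □¬(p2 ∨ p1), w0
3. ◇¬p3, w0
4. ¬(p2 ∨ p1), w0
5. ¬p2, w0
6. ¬p1, w0
7. ¬p3, w1
8. ¬(p2 ∨ p1), w1
9. ¬p2, w1
10. ¬p1, w1
Accessibility: w0Rw0, w0Rw1, w1Rw1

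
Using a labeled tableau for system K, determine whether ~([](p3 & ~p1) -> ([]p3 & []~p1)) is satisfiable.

1. ~([](p3 & ~p1) -> ([]p3 & []~p1)), 0
2. [](p3 & ~p1), 0
3. ~([]p3 & []~p1), 0
4. ~[]~p1, 0
5. p1, 1
6. p3 & ~p1, 1
7. p3, 1
8. ~p1, 1
Accessibility: 0R1
Branch closes: p1 and ~p1 both at 1.
Every branch closes; the branch above is one of them.

Unsatisfiable (every branch closes)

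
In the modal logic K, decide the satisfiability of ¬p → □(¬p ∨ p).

Yes, satisfiable

1. ¬p → □(¬p ∨ p), w0
2. □(¬p ∨ p), w0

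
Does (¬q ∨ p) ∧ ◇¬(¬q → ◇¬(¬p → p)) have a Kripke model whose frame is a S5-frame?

Yes, satisfiable

1. (¬q ∨ p) ∧ ◇¬(¬q → ◇¬(¬p → p)), w0
2. ¬q ∨ p, w0   [∧-rule on 1]
3. ◇¬(¬q → ◇¬(¬p → p)), w0   [∧-rule on 1]
4. p, w0   [∨-rule on 2 (branches; this branch)]
5. ¬(¬q → ◇¬(¬p → p)), w1   [◇-rule on 3: fresh world w1, w0Rw1]
6. ¬q, w1   [¬→-rule on 5]
7. ¬◇¬(¬p → p), w1   [¬→-rule on 5]
8. ¬p → p, w0   [¬◇-rule on 7 via w1Rw0]
9. ¬p → p, w1   [¬◇-rule on 7 via w1Rw1]
10. p, w1   [→-rule on 9 (branches; this branch)]
Accessibility: w0Rw0, w0Rw1, w1Rw0, w1Rw1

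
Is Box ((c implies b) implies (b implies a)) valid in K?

Tableau for the negation not Box ((c implies b) implies (b implies a)):
1. not Box ((c implies b) implies (b implies a)), 0
2. not ((c implies b) implies (b implies a)), 1
3. c implies b, 1
4. not (b implies a), 1
5. b, 1
6. not a, 1
Accessibility: 0R1
The negation has an open branch (countermodel exists).

Not valid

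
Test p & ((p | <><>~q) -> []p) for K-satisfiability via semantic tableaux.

1. p & ((p | <><>~q) -> []p), u
2. p, u   [&-rule on 1]
3. (p | <><>~q) -> []p, u   [&-rule on 1]
4. []p, u   [->-rule on 3 (branches; this branch)]

Yes, satisfiable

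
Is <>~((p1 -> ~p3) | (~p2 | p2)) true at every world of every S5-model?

Tableau for the negation ~<>~((p1 -> ~p3) | (~p2 | p2)):
1. ~<>~((p1 -> ~p3) | (~p2 | p2)), 0
2. (p1 -> ~p3) | (~p2 | p2), 0   [~<>-rule on 1 via 0R0]
3. ~p2 | p2, 0   [|-rule on 2 (branches; this branch)]
4. p2, 0   [|-rule on 3 (branches; this branch)]
Accessibility: 0R0
The negation has an open branch (countermodel exists).

No, not valid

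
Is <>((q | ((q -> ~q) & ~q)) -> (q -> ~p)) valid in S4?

Invalid (countermodel exists)

Tableau for the negation ~<>((q | ((q -> ~q) & ~q)) -> (q -> ~p)):
1. ~<>((q | ((q -> ~q) & ~q)) -> (q -> ~p)), w0
2. ~((q | ((q -> ~q) & ~q)) -> (q -> ~p)), w0   [~<>-rule on 1 via w0Rw0]
3. q | ((q -> ~q) & ~q), w0   [~->-rule on 2]
4. ~(q -> ~p), w0   [~->-rule on 2]
5. q, w0   [~->-rule on 4]
6. p, w0   [~->-rule on 4]
Accessibility: w0Rw0
The negation has an open branch (countermodel exists).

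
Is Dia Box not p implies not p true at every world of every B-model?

Tableau for the negation not (Dia Box not p implies not p):
1. not (Dia Box not p implies not p), u
2. Dia Box not p, u
3. p, u
4. Box not p, v
5. not p, u
Accessibility: uRu, uRv, vRu, vRv
Branch closes: p and not p both at u.
Every branch of the negation's tableau closes; the branch above is one of them.

Yes, valid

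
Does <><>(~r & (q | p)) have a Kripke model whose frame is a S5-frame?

1. <><>(~r & (q | p)), 0
2. <>(~r & (q | p)), 1
3. ~r & (q | p), 2
4. ~r, 2
5. q | p, 2
6. p, 2
Accessibility: 0R0, 0R1, 0R2, 1R0, 1R1, 1R2, 2R0, 2R1, 2R2

Yes, satisfiable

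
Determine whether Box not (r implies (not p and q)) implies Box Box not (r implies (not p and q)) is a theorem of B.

Tableau for the negation not (Box not (r implies (not p and q)) implies Box Box not (r implies (not p and q))):
1. not (Box not (r implies (not p and q)) implies Box Box not (r implies (not p and q))), w0
2. Box not (r implies (not p and q)), w0
3. not Box Box not (r implies (not p and q)), w0
4. not (r implies (not p and q)), w0
5. r, w0
6. not (not p and q), w0
7. not q, w0
8. not Box not (r implies (not p and q)), w1
9. not (r implies (not p and q)), w1
10. r, w1
11. not (not p and q), w1
12. not q, w1
13. r implies (not p and q), w2
14. not p and q, w2
15. not p, w2
16. q, w2
Accessibility: w0Rw0, w0Rw1, w1Rw0, w1Rw1, w1Rw2, w2Rw1, w2Rw2
The negation has an open branch (countermodel exists).

Not valid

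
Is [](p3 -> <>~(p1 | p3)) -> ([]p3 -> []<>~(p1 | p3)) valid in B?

Valid in B

Tableau for the negation ~([](p3 -> <>~(p1 | p3)) -> ([]p3 -> []<>~(p1 | p3))):
1. ~([](p3 -> <>~(p1 | p3)) -> ([]p3 -> []<>~(p1 | p3))), w0
2. [](p3 -> <>~(p1 | p3)), w0
3. ~([]p3 -> []<>~(p1 | p3)), w0
4. []p3, w0
5. ~[]<>~(p1 | p3), w0
6. p3 -> <>~(p1 | p3), w0
7. p3, w0
8. <>~(p1 | p3), w0
9. ~<>~(p1 | p3), w1
10. p3 -> <>~(p1 | p3), w1
11. p3, w1
12. p1 | p3, w0
13. p1 | p3, w1
14. <>~(p1 | p3), w1
15. ~(p1 | p3), w2
16. ~p1, w2
17. ~p3, w2
18. p3 -> <>~(p1 | p3), w2
19. p3, w2
Accessibility: w0Rw0, w0Rw1, w0Rw2, w1Rw0, w1Rw1, w2Rw0, w2Rw2
Branch closes: p3 and ~p3 both at w2.
Every branch of the negation's tableau closes; the branch above is one of them.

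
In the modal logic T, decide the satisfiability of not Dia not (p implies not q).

1. not Dia not (p implies not q), w0
2. p implies not q, w0
3. not q, w0
Accessibility: w0Rw0

Satisfiable (open branch found)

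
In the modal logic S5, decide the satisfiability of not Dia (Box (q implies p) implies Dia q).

1. not Dia (Box (q implies p) implies Dia q), w0
2. not (Box (q implies p) implies Dia q), w0
3. Box (q implies p), w0
4. not Dia q, w0
5. q implies p, w0
6. not q, w0
7. p, w0
Accessibility: w0Rw0

Satisfiable (open branch found)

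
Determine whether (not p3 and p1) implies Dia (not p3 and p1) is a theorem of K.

Tableau for the negation not ((not p3 and p1) implies Dia (not p3 and p1)):
1. not ((not p3 and p1) implies Dia (not p3 and p1)), w0
2. not p3 and p1, w0   [neg-implies-rule on 1]
3. not Dia (not p3 and p1), w0   [neg-implies-rule on 1]
4. not p3, w0   [and-rule on 2]
5. p1, w0   [and-rule on 2]
The negation has an open branch (countermodel exists).

No, not valid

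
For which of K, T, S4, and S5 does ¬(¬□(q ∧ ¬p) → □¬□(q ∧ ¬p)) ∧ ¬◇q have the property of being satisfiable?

K

T-tableau for the formula:
1. ¬(¬□(q ∧ ¬p) → □¬□(q ∧ ¬p)) ∧ ¬◇q, w0
2. ¬(¬□(q ∧ ¬p) → □¬□(q ∧ ¬p)), w0
3. ¬◇q, w0
4. ¬□(q ∧ ¬p), w0
5. ¬□¬□(q ∧ ¬p), w0
6. ¬q, w0
7. ¬(q ∧ ¬p), w1
8. ¬q, w1
9. p, w1
10. □(q ∧ ¬p), w2
11. ¬q, w2
12. q ∧ ¬p, w2
13. q, w2
14. ¬p, w2
Accessibility: w0Rw0, w0Rw1, w0Rw2, w1Rw1, w2Rw2
Branch closes: q and ¬q both at w2.
Every branch closes (one shown): unsatisfiable in T, hence also in S4, S5 (every S4/S5-frame is a T-frame).
K-tableau for the formula:
1. ¬(¬□(q ∧ ¬p) → □¬□(q ∧ ¬p)) ∧ ¬◇q, w0
2. ¬(¬□(q ∧ ¬p) → □¬□(q ∧ ¬p)), w0
3. ¬◇q, w0
4. ¬□(q ∧ ¬p), w0
5. ¬□¬□(q ∧ ¬p), w0
6. ¬(q ∧ ¬p), w1
7. ¬q, w1
8. p, w1
9. □(q ∧ ¬p), w2
10. ¬q, w2
Accessibility: w0Rw1, w0Rw2
Complete open branch: satisfiable in K.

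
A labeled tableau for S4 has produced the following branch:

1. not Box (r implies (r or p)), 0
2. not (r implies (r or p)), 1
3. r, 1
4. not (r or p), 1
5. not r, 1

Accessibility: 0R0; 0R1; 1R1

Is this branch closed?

Both r and not r appear at 1.

Yes, closed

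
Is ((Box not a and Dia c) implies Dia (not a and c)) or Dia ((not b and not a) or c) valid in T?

Valid in T

Tableau for the negation not (((Box not a and Dia c) implies Dia (not a and c)) or Dia ((not b and not a) or c)):
1. not (((Box not a and Dia c) implies Dia (not a and c)) or Dia ((not b and not a) or c)), u
2. not ((Box not a and Dia c) implies Dia (not a and c)), u   [neg-or-rule on 1]
3. not Dia ((not b and not a) or c), u   [neg-or-rule on 1]
4. Box not a and Dia c, u   [neg-implies-rule on 2]
5. not Dia (not a and c), u   [neg-implies-rule on 2]
6. Box not a, u   [and-rule on 4]
7. Dia c, u   [and-rule on 4]
8. not ((not b and not a) or c), u   [neg-Dia-rule on 3 via uRu]
9. not (not b and not a), u   [neg-or-rule on 8]
10. not c, u   [neg-or-rule on 8]
11. not (not a and c), u   [neg-Dia-rule on 5 via uRu]
12. not a, u   [Box-rule on 6 via uRu]
13. b, u   [neg-and-rule on 9 (branches; this branch)]
14. c, v   [Dia-rule on 7: fresh world v, uRv]
15. not ((not b and not a) or c), v   [neg-Dia-rule on 3 via uRv]
16. not (not b and not a), v   [neg-or-rule on 15]
17. not c, v   [neg-or-rule on 15]
Accessibility: uRu, uRv, vRv
Branch closes: c and not c both at v.
Every branch of the negation's tableau closes; the branch above is one of them.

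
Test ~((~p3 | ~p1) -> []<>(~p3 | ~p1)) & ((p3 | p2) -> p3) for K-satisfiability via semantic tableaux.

1. ~((~p3 | ~p1) -> []<>(~p3 | ~p1)) & ((p3 | p2) -> p3), 0
2. ~((~p3 | ~p1) -> []<>(~p3 | ~p1)), 0
3. (p3 | p2) -> p3, 0
4. ~p3 | ~p1, 0
5. ~[]<>(~p3 | ~p1), 0
6. p3, 0
7. ~p1, 0
8. ~<>(~p3 | ~p1), 1
Accessibility: 0R1

Satisfiable (open branch found)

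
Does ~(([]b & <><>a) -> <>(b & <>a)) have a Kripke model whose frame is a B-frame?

1. ~(([]b & <><>a) -> <>(b & <>a)), w0
2. []b & <><>a, w0
3. ~<>(b & <>a), w0
4. []b, w0
5. <><>a, w0
6. ~(b & <>a), w0
7. b, w0
8. ~<>a, w0
9. ~a, w0
10. <>a, w1
11. ~(b & <>a), w1
12. b, w1
13. ~a, w1
14. ~<>a, w1
15. a, w2
16. ~a, w2
Accessibility: w0Rw0, w0Rw1, w1Rw0, w1Rw1, w1Rw2, w2Rw1, w2Rw2
Branch closes: a and ~a both at w2.
All branches of the tableau close; one closing branch shown above.

Unsatisfiable (every branch closes)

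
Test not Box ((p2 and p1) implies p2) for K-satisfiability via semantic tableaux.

Unsatisfiable

1. not Box ((p2 and p1) implies p2), w0
2. not ((p2 and p1) implies p2), w1   [neg-Box-rule on 1: fresh world w1, w0Rw1]
3. p2 and p1, w1   [neg-implies-rule on 2]
4. not p2, w1   [neg-implies-rule on 2]
5. p2, w1   [and-rule on 3]
6. p1, w1   [and-rule on 3]
Accessibility: w0Rw1
Branch closes: p2 and not p2 both at w1.
All branches of the tableau close; one closing branch shown above.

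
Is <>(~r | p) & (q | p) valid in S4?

Tableau for the negation ~(<>(~r | p) & (q | p)):
1. ~(<>(~r | p) & (q | p)), 0
2. ~(q | p), 0
3. ~q, 0
4. ~p, 0
Accessibility: 0R0
The negation has an open branch (countermodel exists).

Not valid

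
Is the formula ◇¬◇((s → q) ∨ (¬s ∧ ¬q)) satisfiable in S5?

1. ◇¬◇((s → q) ∨ (¬s ∧ ¬q)), 0
2. ¬◇((s → q) ∨ (¬s ∧ ¬q)), 1
3. ¬((s → q) ∨ (¬s ∧ ¬q)), 0
4. ¬(s → q), 0
5. ¬(¬s ∧ ¬q), 0
6. s, 0
7. ¬q, 0
8. ¬((s → q) ∨ (¬s ∧ ¬q)), 1
9. ¬(s → q), 1
10. ¬(¬s ∧ ¬q), 1
11. s, 1
12. ¬q, 1
Accessibility: 0R0, 0R1, 1R0, 1R1

Satisfiable (open branch found)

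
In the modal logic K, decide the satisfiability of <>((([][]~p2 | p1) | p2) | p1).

1. <>((([][]~p2 | p1) | p2) | p1), 0
2. (([][]~p2 | p1) | p2) | p1, 1
3. p1, 1
Accessibility: 0R1

Satisfiable (open branch found)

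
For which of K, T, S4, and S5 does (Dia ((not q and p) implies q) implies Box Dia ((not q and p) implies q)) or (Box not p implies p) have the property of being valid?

T-tableau for the negation not ((Dia ((not q and p) implies q) implies Box Dia ((not q and p) implies q)) or (Box not p implies p)):
1. not ((Dia ((not q and p) implies q) implies Box Dia ((not q and p) implies q)) or (Box not p implies p)), w0
2. not (Dia ((not q and p) implies q) implies Box Dia ((not q and p) implies q)), w0   [neg-or-rule on 1]
3. not (Box not p implies p), w0   [neg-or-rule on 1]
4. Dia ((not q and p) implies q), w0   [neg-implies-rule on 2]
5. not Box Dia ((not q and p) implies q), w0   [neg-implies-rule on 2]
6. Box not p, w0   [neg-implies-rule on 3]
7. not p, w0   [neg-implies-rule on 3]
8. (not q and p) implies q, w1   [Dia-rule on 4: fresh world w1, w0Rw1]
9. not p, w1   [Box-rule on 6 via w0Rw1]
10. not (not q and p), w1   [implies-rule on 8 (branches; this branch)]
11. not Dia ((not q and p) implies q), w2   [neg-Box-rule on 5: fresh world w2, w0Rw2]
12. not p, w2   [Box-rule on 6 via w0Rw2]
13. not ((not q and p) implies q), w2   [neg-Dia-rule on 11 via w2Rw2]
14. not q and p, w2   [neg-implies-rule on 13]
15. not q, w2   [neg-implies-rule on 13]
16. p, w2   [and-rule on 14]
Accessibility: w0Rw0, w0Rw1, w0Rw2, w1Rw1, w2Rw2
Branch closes: p and not p both at w2.
Every branch closes (one shown): valid in T, hence also in S4, S5 (every theorem of T is a theorem of S4 and S5).
K-tableau for the negation not ((Dia ((not q and p) implies q) implies Box Dia ((not q and p) implies q)) or (Box not p implies p)):
1. not ((Dia ((not q and p) implies q) implies Box Dia ((not q and p) implies q)) or (Box not p implies p)), w0
2. not (Dia ((not q and p) implies q) implies Box Dia ((not q and p) implies q)), w0   [neg-or-rule on 1]
3. not (Box not p implies p), w0   [neg-or-rule on 1]
4. Dia ((not q and p) implies q), w0   [neg-implies-rule on 2]
5. not Box Dia ((not q and p) implies q), w0   [neg-implies-rule on 2]
6. Box not p, w0   [neg-implies-rule on 3]
7. not p, w0   [neg-implies-rule on 3]
8. (not q and p) implies q, w1   [Dia-rule on 4: fresh world w1, w0Rw1]
9. not p, w1   [Box-rule on 6 via w0Rw1]
10. q, w1   [implies-rule on 8 (branches; this branch)]
11. not Dia ((not q and p) implies q), w2   [neg-Box-rule on 5: fresh world w2, w0Rw2]
12. not p, w2   [Box-rule on 6 via w0Rw2]
Accessibility: w0Rw1, w0Rw2
Complete open branch: countermodel on a K-frame, so not valid in K.

T, S4, S5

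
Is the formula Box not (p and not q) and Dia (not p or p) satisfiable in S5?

1. Box not (p and not q) and Dia (not p or p), w0
2. Box not (p and not q), w0
3. Dia (not p or p), w0
4. not (p and not q), w0
5. q, w0
6. not p or p, w1
7. not (p and not q), w1
8. p, w1
9. q, w1
Accessibility: w0Rw0, w0Rw1, w1Rw0, w1Rw1

Satisfiable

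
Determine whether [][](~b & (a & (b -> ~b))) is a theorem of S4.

Tableau for the negation ~[][](~b & (a & (b -> ~b))):
1. ~[][](~b & (a & (b -> ~b))), 0
2. ~[](~b & (a & (b -> ~b))), 1
3. ~(~b & (a & (b -> ~b))), 2
4. ~(a & (b -> ~b)), 2
5. ~(b -> ~b), 2
6. b, 2
Accessibility: 0R0, 0R1, 0R2, 1R1, 1R2, 2R2
The negation has an open branch (countermodel exists).

No, not valid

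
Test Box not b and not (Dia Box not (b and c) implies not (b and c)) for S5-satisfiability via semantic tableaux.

No, unsatisfiable

1. Box not b and not (Dia Box not (b and c) implies not (b and c)), w0
2. Box not b, w0
3. not (Dia Box not (b and c) implies not (b and c)), w0
4. Dia Box not (b and c), w0
5. b and c, w0
6. b, w0
7. c, w0
8. not b, w0
Accessibility: w0Rw0
Branch closes: b and not b both at w0.
All branches of the tableau close; one closing branch shown above.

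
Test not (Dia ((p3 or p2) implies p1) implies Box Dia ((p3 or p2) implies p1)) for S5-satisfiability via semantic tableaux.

Unsatisfiable

1. not (Dia ((p3 or p2) implies p1) implies Box Dia ((p3 or p2) implies p1)), u
2. Dia ((p3 or p2) implies p1), u
3. not Box Dia ((p3 or p2) implies p1), u
4. (p3 or p2) implies p1, v
5. not (p3 or p2), v
6. not p3, v
7. not p2, v
8. not Dia ((p3 or p2) implies p1), w
9. not ((p3 or p2) implies p1), u
10. p3 or p2, u
11. not p1, u
12. not ((p3 or p2) implies p1), v
13. p3 or p2, v
14. not p1, v
15. not ((p3 or p2) implies p1), w
16. p3 or p2, w
17. not p1, w
18. p2, u
19. p2, v
Accessibility: uRu, uRv, uRw, vRu, vRv, vRw, wRu, wRv, wRw
Branch closes: p2 and not p2 both at v.
Every branch closes; the branch above is one of them.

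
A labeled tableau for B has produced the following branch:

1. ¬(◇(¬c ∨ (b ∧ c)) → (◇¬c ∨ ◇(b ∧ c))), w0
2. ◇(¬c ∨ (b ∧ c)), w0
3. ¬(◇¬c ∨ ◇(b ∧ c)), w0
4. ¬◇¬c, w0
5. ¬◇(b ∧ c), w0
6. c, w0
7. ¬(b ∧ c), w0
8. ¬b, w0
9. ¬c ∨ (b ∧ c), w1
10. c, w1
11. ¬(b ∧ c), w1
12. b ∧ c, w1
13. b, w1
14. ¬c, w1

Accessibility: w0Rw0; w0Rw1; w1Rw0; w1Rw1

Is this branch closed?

Closed

Both c and ¬c appear at w1.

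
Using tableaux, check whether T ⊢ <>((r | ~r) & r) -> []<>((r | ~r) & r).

Tableau for the negation ~(<>((r | ~r) & r) -> []<>((r | ~r) & r)):
1. ~(<>((r | ~r) & r) -> []<>((r | ~r) & r)), u
2. <>((r | ~r) & r), u
3. ~[]<>((r | ~r) & r), u
4. (r | ~r) & r, v
5. r | ~r, v
6. r, v
7. ~<>((r | ~r) & r), w
8. ~((r | ~r) & r), w
9. ~r, w
Accessibility: uRu, uRv, uRw, vRv, wRw
The negation has an open branch (countermodel exists).

Not valid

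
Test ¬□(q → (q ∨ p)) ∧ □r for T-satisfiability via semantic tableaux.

No, unsatisfiable

1. ¬□(q → (q ∨ p)) ∧ □r, w0
2. ¬□(q → (q ∨ p)), w0   [∧-rule on 1]
3. □r, w0   [∧-rule on 1]
4. r, w0   [□-rule on 3 via w0Rw0]
5. ¬(q → (q ∨ p)), w1   [¬□-rule on 2: fresh world w1, w0Rw1]
6. q, w1   [¬→-rule on 5]
7. ¬(q ∨ p), w1   [¬→-rule on 5]
8. ¬q, w1   [¬∨-rule on 7]
9. ¬p, w1   [¬∨-rule on 7]
Accessibility: w0Rw0, w0Rw1, w1Rw1
Branch closes: q and ¬q both at w1.
Every branch closes; the branch above is one of them.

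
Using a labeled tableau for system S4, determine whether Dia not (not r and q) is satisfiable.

Yes, satisfiable

1. Dia not (not r and q), u
2. not (not r and q), v   [Dia-rule on 1: fresh world v, uRv]
3. not q, v   [neg-and-rule on 2 (branches; this branch)]
Accessibility: uRu, uRv, vRv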